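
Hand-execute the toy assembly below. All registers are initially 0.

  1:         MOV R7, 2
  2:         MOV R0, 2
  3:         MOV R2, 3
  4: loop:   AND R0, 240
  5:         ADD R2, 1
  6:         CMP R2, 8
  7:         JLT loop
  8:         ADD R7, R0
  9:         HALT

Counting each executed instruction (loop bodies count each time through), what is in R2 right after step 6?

MOV R7, 2 → R7=2
MOV R0, 2 → R0=2
MOV R2, 3 → R2=3
AND R0, 240 → R0=2&240=0
ADD R2, 1 → R2=3+1=4
CMP R2, 8  (cmp 4,8)
After step 6: R2 = 4.

4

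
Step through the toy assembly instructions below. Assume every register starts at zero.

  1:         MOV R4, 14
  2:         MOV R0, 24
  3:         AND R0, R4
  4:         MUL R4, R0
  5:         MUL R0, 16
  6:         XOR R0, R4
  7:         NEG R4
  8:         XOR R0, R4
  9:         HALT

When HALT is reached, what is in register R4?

-112

after MOV R4, 14: R4=14
after MOV R0, 24: R0=24
after AND R0, R4: R0=24&14=8
after MUL R4, R0: R4=14*8=112
after MUL R0, 16: R0=8*16=128
after XOR R0, R4: R0=128^112=240
after NEG R4: R4=-(112)=-112
after XOR R0, R4: R0=240^(-112)=-160
halt.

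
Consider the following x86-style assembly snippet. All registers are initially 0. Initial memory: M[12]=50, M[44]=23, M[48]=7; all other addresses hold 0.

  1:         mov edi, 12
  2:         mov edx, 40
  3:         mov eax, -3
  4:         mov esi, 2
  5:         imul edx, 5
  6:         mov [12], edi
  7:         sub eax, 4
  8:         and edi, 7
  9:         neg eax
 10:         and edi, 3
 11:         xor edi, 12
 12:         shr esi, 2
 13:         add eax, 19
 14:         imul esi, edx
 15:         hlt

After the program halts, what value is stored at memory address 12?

12

edi=12
edx=40
eax=-3
esi=2
edx=40*5=200
mov [12], edi → M[12]=12
eax=(-3)-4=-7
edi=12&7=4
eax=-(-7)=7
edi=4&3=0
edi=0^12=12
esi=2>>2=0
eax=7+19=26
esi=0*200=0
halt.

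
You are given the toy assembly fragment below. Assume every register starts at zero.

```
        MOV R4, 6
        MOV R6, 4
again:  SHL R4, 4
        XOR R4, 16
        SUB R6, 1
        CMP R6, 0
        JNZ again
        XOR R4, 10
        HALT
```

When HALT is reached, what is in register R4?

R4=6
R6=4
R4=6<<4=96
R4=96^16=112
R6=4-1=3
CMP R6, 0  (cmp 3,0)
JNZ again: taken
R4=112<<4=1792
R4=1792^16=1808
R6=3-1=2
CMP R6, 0  (cmp 2,0)
JNZ again: taken
R4=1808<<4=28928
R4=28928^16=28944
R6=2-1=1
CMP R6, 0  (cmp 1,0)
JNZ again: taken
R4=28944<<4=463104
R4=463104^16=463120
R6=1-1=0
CMP R6, 0  (cmp 0,0)
JNZ again: not taken
R4=463120^10=463130
halt.

463130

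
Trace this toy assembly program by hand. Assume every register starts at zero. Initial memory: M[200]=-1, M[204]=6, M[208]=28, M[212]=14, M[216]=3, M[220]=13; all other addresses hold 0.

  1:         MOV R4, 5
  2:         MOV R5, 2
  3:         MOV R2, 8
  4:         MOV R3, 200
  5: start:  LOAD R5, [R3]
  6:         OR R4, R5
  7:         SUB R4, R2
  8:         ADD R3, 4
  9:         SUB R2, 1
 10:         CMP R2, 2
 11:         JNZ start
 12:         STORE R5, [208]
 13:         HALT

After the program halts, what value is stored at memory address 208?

after MOV R4, 5: R4=5
after MOV R5, 2: R5=2
after MOV R2, 8: R2=8
after MOV R3, 200: R3=200
after LOAD R5, [R3]: R5=M[200]=-1
after OR R4, R5: R4=5|(-1)=-1
after SUB R4, R2: R4=(-1)-8=-9
after ADD R3, 4: R3=200+4=204
after SUB R2, 1: R2=8-1=7
CMP R2, 2  (cmp 7,2)
JNZ start: taken
after LOAD R5, [R3]: R5=M[204]=6
after OR R4, R5: R4=(-9)|6=-9
after SUB R4, R2: R4=(-9)-7=-16
after ADD R3, 4: R3=204+4=208
after SUB R2, 1: R2=7-1=6
CMP R2, 2  (cmp 6,2)
JNZ start: taken
after LOAD R5, [R3]: R5=M[208]=28
after OR R4, R5: R4=(-16)|28=-4
after SUB R4, R2: R4=(-4)-6=-10
after ADD R3, 4: R3=208+4=212
after SUB R2, 1: R2=6-1=5
CMP R2, 2  (cmp 5,2)
JNZ start: taken
after LOAD R5, [R3]: R5=M[212]=14
after OR R4, R5: R4=(-10)|14=-2
after SUB R4, R2: R4=(-2)-5=-7
after ADD R3, 4: R3=212+4=216
after SUB R2, 1: R2=5-1=4
CMP R2, 2  (cmp 4,2)
JNZ start: taken
after LOAD R5, [R3]: R5=M[216]=3
after OR R4, R5: R4=(-7)|3=-5
after SUB R4, R2: R4=(-5)-4=-9
after ADD R3, 4: R3=216+4=220
after SUB R2, 1: R2=4-1=3
CMP R2, 2  (cmp 3,2)
JNZ start: taken
after LOAD R5, [R3]: R5=M[220]=13
after OR R4, R5: R4=(-9)|13=-1
after SUB R4, R2: R4=(-1)-3=-4
after ADD R3, 4: R3=220+4=224
after SUB R2, 1: R2=3-1=2
CMP R2, 2  (cmp 2,2)
JNZ start: not taken
STORE R5, [208] → M[208]=13
halt.

13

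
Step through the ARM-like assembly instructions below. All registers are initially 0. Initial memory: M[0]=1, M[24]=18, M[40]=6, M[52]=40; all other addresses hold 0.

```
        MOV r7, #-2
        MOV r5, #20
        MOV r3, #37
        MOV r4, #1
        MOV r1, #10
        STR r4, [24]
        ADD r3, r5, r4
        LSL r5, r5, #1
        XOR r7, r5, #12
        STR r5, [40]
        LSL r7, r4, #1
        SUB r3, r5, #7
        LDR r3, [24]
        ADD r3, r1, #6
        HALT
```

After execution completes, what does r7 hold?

r7=-2
r5=20
r3=37
r4=1
r1=10
STR r4, [24] → M[24]=1
r3=20+1=21
r5=20<<1=40
r7=40^12=36
STR r5, [40] → M[40]=40
r7=1<<1=2
r3=40-7=33
r3=M[24]=1
r3=10+6=16
halt.

2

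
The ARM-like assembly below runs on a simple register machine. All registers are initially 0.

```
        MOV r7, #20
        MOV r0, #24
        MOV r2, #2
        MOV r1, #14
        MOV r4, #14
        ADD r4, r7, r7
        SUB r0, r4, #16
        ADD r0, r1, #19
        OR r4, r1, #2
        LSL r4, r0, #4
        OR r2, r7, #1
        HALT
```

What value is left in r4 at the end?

r7=20
r0=24
r2=2
r1=14
r4=14
r4=20+20=40
r0=40-16=24
r0=14+19=33
r4=14|2=14
r4=33<<4=528
r2=20|1=21
halt.

528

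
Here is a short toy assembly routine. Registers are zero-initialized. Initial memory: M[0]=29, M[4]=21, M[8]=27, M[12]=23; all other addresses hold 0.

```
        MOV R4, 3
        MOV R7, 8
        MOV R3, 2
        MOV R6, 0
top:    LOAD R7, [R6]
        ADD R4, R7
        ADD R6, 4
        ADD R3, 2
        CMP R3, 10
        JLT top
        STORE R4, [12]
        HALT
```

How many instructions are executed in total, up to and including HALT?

R4=3
R7=8
R3=2
R6=0
R7=M[0]=29
R4=3+29=32
R6=0+4=4
R3=2+2=4
CMP R3, 10  (cmp 4,10)
JLT top: taken
R7=M[4]=21
R4=32+21=53
R6=4+4=8
R3=4+2=6
CMP R3, 10  (cmp 6,10)
JLT top: taken
R7=M[8]=27
R4=53+27=80
R6=8+4=12
R3=6+2=8
CMP R3, 10  (cmp 8,10)
JLT top: taken
R7=M[12]=23
R4=80+23=103
R6=12+4=16
R3=8+2=10
CMP R3, 10  (cmp 10,10)
JLT top: not taken
STORE R4, [12] → M[12]=103
halt.
Total executed instructions: 30.

30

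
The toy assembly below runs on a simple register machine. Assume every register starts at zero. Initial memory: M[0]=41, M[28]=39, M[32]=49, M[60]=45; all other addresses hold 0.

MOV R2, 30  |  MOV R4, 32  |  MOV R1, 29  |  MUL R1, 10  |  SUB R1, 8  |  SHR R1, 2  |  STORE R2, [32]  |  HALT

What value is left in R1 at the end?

70

R2=30
R4=32
R1=29
R1=29*10=290
R1=290-8=282
R1=282>>2=70
STORE R2, [32] → M[32]=30
halt.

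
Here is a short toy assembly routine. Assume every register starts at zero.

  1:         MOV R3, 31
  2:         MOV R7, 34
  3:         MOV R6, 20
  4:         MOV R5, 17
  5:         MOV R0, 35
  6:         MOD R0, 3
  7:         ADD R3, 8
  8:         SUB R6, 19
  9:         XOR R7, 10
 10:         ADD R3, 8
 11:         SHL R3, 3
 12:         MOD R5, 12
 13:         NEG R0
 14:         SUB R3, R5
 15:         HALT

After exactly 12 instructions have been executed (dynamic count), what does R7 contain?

40

MOV R3, 31 → R3=31
MOV R7, 34 → R7=34
MOV R6, 20 → R6=20
MOV R5, 17 → R5=17
MOV R0, 35 → R0=35
MOD R0, 3 → R0=35%3=2
ADD R3, 8 → R3=31+8=39
SUB R6, 19 → R6=20-19=1
XOR R7, 10 → R7=34^10=40
ADD R3, 8 → R3=39+8=47
SHL R3, 3 → R3=47<<3=376
MOD R5, 12 → R5=17%12=5
After step 12: R7 = 40.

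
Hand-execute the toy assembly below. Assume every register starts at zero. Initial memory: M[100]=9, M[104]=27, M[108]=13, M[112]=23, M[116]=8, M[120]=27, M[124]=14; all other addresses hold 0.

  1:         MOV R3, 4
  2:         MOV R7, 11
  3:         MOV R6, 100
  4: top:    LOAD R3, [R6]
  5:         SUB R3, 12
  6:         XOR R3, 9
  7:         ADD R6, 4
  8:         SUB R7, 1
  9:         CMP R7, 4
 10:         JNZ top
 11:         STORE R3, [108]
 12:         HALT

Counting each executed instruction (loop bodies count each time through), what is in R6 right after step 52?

128

R3=4
R7=11
R6=100
R3=M[100]=9
R3=9-12=-3
R3=(-3)^9=-12
R6=100+4=104
R7=11-1=10
CMP R7, 4  (cmp 10,4)
JNZ top: taken
R3=M[104]=27
R3=27-12=15
R3=15^9=6
R6=104+4=108
R7=10-1=9
CMP R7, 4  (cmp 9,4)
JNZ top: taken
R3=M[108]=13
R3=13-12=1
R3=1^9=8
R6=108+4=112
R7=9-1=8
CMP R7, 4  (cmp 8,4)
JNZ top: taken
R3=M[112]=23
R3=23-12=11
R3=11^9=2
R6=112+4=116
R7=8-1=7
CMP R7, 4  (cmp 7,4)
JNZ top: taken
R3=M[116]=8
R3=8-12=-4
R3=(-4)^9=-11
R6=116+4=120
R7=7-1=6
CMP R7, 4  (cmp 6,4)
JNZ top: taken
R3=M[120]=27
R3=27-12=15
R3=15^9=6
R6=120+4=124
R7=6-1=5
CMP R7, 4  (cmp 5,4)
JNZ top: taken
R3=M[124]=14
R3=14-12=2
R3=2^9=11
R6=124+4=128
R7=5-1=4
CMP R7, 4  (cmp 4,4)
JNZ top: not taken
After step 52: R6 = 128.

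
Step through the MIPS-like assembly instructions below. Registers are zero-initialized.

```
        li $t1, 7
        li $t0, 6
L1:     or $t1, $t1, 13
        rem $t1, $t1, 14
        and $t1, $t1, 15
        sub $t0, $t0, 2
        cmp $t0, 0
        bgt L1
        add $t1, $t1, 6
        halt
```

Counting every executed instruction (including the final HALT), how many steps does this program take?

$t1=7
$t0=6
$t1=7|13=15
$t1=15%14=1
$t1=1&15=1
$t0=6-2=4
cmp $t0, 0  (cmp 4,0)
bgt L1: taken
$t1=1|13=13
$t1=13%14=13
$t1=13&15=13
$t0=4-2=2
cmp $t0, 0  (cmp 2,0)
bgt L1: taken
$t1=13|13=13
$t1=13%14=13
$t1=13&15=13
$t0=2-2=0
cmp $t0, 0  (cmp 0,0)
bgt L1: not taken
$t1=13+6=19
halt.
Total executed instructions: 22.

22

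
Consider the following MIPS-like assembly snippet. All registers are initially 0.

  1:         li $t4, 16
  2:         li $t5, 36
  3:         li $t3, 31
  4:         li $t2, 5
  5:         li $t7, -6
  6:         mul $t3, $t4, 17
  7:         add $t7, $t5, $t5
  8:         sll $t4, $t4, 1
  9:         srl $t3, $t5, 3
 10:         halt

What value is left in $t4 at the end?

after li $t4, 16: $t4=16
after li $t5, 36: $t5=36
after li $t3, 31: $t3=31
after li $t2, 5: $t2=5
after li $t7, -6: $t7=-6
after mul $t3, $t4, 17: $t3=16*17=272
after add $t7, $t5, $t5: $t7=36+36=72
after sll $t4, $t4, 1: $t4=16<<1=32
after srl $t3, $t5, 3: $t3=36>>3=4
halt.

32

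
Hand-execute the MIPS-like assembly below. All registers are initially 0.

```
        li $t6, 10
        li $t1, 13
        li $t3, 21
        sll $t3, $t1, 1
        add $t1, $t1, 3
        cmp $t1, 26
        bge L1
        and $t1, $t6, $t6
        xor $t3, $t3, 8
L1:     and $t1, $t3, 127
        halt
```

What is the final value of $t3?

li $t6, 10 → $t6=10
li $t1, 13 → $t1=13
li $t3, 21 → $t3=21
sll $t3, $t1, 1 → $t3=13<<1=26
add $t1, $t1, 3 → $t1=13+3=16
cmp $t1, 26  (cmp 16,26)
bge L1: not taken
and $t1, $t6, $t6 → $t1=10&10=10
xor $t3, $t3, 8 → $t3=26^8=18
and $t1, $t3, 127 → $t1=18&127=18
halt.

18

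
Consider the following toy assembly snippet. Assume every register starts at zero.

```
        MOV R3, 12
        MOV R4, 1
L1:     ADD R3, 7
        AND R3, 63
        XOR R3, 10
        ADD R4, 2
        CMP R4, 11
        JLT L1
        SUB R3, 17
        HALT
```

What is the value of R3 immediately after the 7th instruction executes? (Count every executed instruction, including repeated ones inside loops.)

R3=12
R4=1
R3=12+7=19
R3=19&63=19
R3=19^10=25
R4=1+2=3
CMP R4, 11  (cmp 3,11)
After step 7: R3 = 25.

25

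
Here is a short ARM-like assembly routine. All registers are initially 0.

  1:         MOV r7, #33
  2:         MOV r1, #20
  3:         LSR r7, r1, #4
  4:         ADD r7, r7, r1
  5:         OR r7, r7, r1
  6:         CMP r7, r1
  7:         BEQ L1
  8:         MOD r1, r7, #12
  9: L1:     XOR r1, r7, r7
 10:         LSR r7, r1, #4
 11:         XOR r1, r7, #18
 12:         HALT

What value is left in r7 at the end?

r7=33
r1=20
r7=20>>4=1
r7=1+20=21
r7=21|20=21
CMP r7, r1  (cmp 21,20)
BEQ L1: not taken
r1=21%12=9
r1=21^21=0
r7=0>>4=0
r1=0^18=18
halt.

0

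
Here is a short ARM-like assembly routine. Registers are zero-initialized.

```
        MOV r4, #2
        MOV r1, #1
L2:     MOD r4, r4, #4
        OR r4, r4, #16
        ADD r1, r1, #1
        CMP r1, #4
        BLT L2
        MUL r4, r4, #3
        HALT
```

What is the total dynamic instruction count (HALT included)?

after MOV r4, #2: r4=2
after MOV r1, #1: r1=1
after MOD r4, r4, #4: r4=2%4=2
after OR r4, r4, #16: r4=2|16=18
after ADD r1, r1, #1: r1=1+1=2
CMP r1, #4  (cmp 2,4)
BLT L2: taken
after MOD r4, r4, #4: r4=18%4=2
after OR r4, r4, #16: r4=2|16=18
after ADD r1, r1, #1: r1=2+1=3
CMP r1, #4  (cmp 3,4)
BLT L2: taken
after MOD r4, r4, #4: r4=18%4=2
after OR r4, r4, #16: r4=2|16=18
after ADD r1, r1, #1: r1=3+1=4
CMP r1, #4  (cmp 4,4)
BLT L2: not taken
after MUL r4, r4, #3: r4=18*3=54
halt.
Total executed instructions: 19.

19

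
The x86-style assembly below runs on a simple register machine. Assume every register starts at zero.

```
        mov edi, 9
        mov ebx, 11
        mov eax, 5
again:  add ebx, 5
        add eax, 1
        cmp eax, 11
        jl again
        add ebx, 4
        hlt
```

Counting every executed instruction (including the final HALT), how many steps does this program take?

29

edi=9
ebx=11
eax=5
ebx=11+5=16
eax=5+1=6
cmp eax, 11  (cmp 6,11)
jl again: taken
ebx=16+5=21
eax=6+1=7
cmp eax, 11  (cmp 7,11)
jl again: taken
ebx=21+5=26
eax=7+1=8
cmp eax, 11  (cmp 8,11)
jl again: taken
ebx=26+5=31
eax=8+1=9
cmp eax, 11  (cmp 9,11)
jl again: taken
ebx=31+5=36
eax=9+1=10
cmp eax, 11  (cmp 10,11)
jl again: taken
ebx=36+5=41
eax=10+1=11
cmp eax, 11  (cmp 11,11)
jl again: not taken
ebx=41+4=45
halt.
Total executed instructions: 29.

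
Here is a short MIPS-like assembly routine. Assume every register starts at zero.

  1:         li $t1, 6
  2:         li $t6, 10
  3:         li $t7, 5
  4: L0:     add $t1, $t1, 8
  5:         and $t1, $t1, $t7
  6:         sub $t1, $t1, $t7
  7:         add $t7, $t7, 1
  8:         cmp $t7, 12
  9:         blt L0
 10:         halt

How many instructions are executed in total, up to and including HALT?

li $t1, 6 → $t1=6
li $t6, 10 → $t6=10
li $t7, 5 → $t7=5
add $t1, $t1, 8 → $t1=6+8=14
and $t1, $t1, $t7 → $t1=14&5=4
sub $t1, $t1, $t7 → $t1=4-5=-1
add $t7, $t7, 1 → $t7=5+1=6
cmp $t7, 12  (cmp 6,12)
blt L0: taken
add $t1, $t1, 8 → $t1=(-1)+8=7
and $t1, $t1, $t7 → $t1=7&6=6
sub $t1, $t1, $t7 → $t1=6-6=0
add $t7, $t7, 1 → $t7=6+1=7
cmp $t7, 12  (cmp 7,12)
blt L0: taken
add $t1, $t1, 8 → $t1=0+8=8
and $t1, $t1, $t7 → $t1=8&7=0
sub $t1, $t1, $t7 → $t1=0-7=-7
add $t7, $t7, 1 → $t7=7+1=8
cmp $t7, 12  (cmp 8,12)
blt L0: taken
add $t1, $t1, 8 → $t1=(-7)+8=1
and $t1, $t1, $t7 → $t1=1&8=0
sub $t1, $t1, $t7 → $t1=0-8=-8
add $t7, $t7, 1 → $t7=8+1=9
cmp $t7, 12  (cmp 9,12)
blt L0: taken
add $t1, $t1, 8 → $t1=(-8)+8=0
and $t1, $t1, $t7 → $t1=0&9=0
sub $t1, $t1, $t7 → $t1=0-9=-9
add $t7, $t7, 1 → $t7=9+1=10
cmp $t7, 12  (cmp 10,12)
blt L0: taken
add $t1, $t1, 8 → $t1=(-9)+8=-1
and $t1, $t1, $t7 → $t1=(-1)&10=10
sub $t1, $t1, $t7 → $t1=10-10=0
add $t7, $t7, 1 → $t7=10+1=11
cmp $t7, 12  (cmp 11,12)
blt L0: taken
add $t1, $t1, 8 → $t1=0+8=8
and $t1, $t1, $t7 → $t1=8&11=8
sub $t1, $t1, $t7 → $t1=8-11=-3
add $t7, $t7, 1 → $t7=11+1=12
cmp $t7, 12  (cmp 12,12)
blt L0: not taken
halt.
Total executed instructions: 46.

46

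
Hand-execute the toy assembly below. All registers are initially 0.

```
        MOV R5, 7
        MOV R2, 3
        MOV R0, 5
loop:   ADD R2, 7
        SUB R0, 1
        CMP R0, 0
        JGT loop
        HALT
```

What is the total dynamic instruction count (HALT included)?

24

MOV R5, 7 → R5=7
MOV R2, 3 → R2=3
MOV R0, 5 → R0=5
ADD R2, 7 → R2=3+7=10
SUB R0, 1 → R0=5-1=4
CMP R0, 0  (cmp 4,0)
JGT loop: taken
ADD R2, 7 → R2=10+7=17
SUB R0, 1 → R0=4-1=3
CMP R0, 0  (cmp 3,0)
JGT loop: taken
ADD R2, 7 → R2=17+7=24
SUB R0, 1 → R0=3-1=2
CMP R0, 0  (cmp 2,0)
JGT loop: taken
ADD R2, 7 → R2=24+7=31
SUB R0, 1 → R0=2-1=1
CMP R0, 0  (cmp 1,0)
JGT loop: taken
ADD R2, 7 → R2=31+7=38
SUB R0, 1 → R0=1-1=0
CMP R0, 0  (cmp 0,0)
JGT loop: not taken
halt.
Total executed instructions: 24.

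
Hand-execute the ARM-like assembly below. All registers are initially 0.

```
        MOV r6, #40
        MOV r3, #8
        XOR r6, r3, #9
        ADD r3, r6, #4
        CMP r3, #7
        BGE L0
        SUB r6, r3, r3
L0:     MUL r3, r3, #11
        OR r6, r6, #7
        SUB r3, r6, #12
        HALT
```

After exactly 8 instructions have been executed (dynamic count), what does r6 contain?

0

r6=40
r3=8
r6=8^9=1
r3=1+4=5
CMP r3, #7  (cmp 5,7)
BGE L0: not taken
r6=5-5=0
r3=5*11=55
After step 8: r6 = 0.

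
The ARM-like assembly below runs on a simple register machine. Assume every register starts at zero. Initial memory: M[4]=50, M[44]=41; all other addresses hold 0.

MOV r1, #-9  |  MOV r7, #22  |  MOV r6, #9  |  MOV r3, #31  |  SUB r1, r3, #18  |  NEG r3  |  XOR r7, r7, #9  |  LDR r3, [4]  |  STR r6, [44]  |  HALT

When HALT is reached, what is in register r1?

13

r1=-9
r7=22
r6=9
r3=31
r1=31-18=13
r3=-(31)=-31
r7=22^9=31
r3=M[4]=50
STR r6, [44] → M[44]=9
halt.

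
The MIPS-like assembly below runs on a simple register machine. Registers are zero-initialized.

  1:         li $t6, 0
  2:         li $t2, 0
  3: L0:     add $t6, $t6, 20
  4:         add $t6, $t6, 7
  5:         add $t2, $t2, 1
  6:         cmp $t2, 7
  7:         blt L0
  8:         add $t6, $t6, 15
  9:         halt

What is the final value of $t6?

after li $t6, 0: $t6=0
after li $t2, 0: $t2=0
after add $t6, $t6, 20: $t6=0+20=20
after add $t6, $t6, 7: $t6=20+7=27
after add $t2, $t2, 1: $t2=0+1=1
cmp $t2, 7  (cmp 1,7)
blt L0: taken
after add $t6, $t6, 20: $t6=27+20=47
after add $t6, $t6, 7: $t6=47+7=54
after add $t2, $t2, 1: $t2=1+1=2
cmp $t2, 7  (cmp 2,7)
blt L0: taken
after add $t6, $t6, 20: $t6=54+20=74
after add $t6, $t6, 7: $t6=74+7=81
after add $t2, $t2, 1: $t2=2+1=3
cmp $t2, 7  (cmp 3,7)
blt L0: taken
after add $t6, $t6, 20: $t6=81+20=101
after add $t6, $t6, 7: $t6=101+7=108
after add $t2, $t2, 1: $t2=3+1=4
cmp $t2, 7  (cmp 4,7)
blt L0: taken
after add $t6, $t6, 20: $t6=108+20=128
after add $t6, $t6, 7: $t6=128+7=135
after add $t2, $t2, 1: $t2=4+1=5
cmp $t2, 7  (cmp 5,7)
blt L0: taken
after add $t6, $t6, 20: $t6=135+20=155
after add $t6, $t6, 7: $t6=155+7=162
after add $t2, $t2, 1: $t2=5+1=6
cmp $t2, 7  (cmp 6,7)
blt L0: taken
after add $t6, $t6, 20: $t6=162+20=182
after add $t6, $t6, 7: $t6=182+7=189
after add $t2, $t2, 1: $t2=6+1=7
cmp $t2, 7  (cmp 7,7)
blt L0: not taken
after add $t6, $t6, 15: $t6=189+15=204
halt.

204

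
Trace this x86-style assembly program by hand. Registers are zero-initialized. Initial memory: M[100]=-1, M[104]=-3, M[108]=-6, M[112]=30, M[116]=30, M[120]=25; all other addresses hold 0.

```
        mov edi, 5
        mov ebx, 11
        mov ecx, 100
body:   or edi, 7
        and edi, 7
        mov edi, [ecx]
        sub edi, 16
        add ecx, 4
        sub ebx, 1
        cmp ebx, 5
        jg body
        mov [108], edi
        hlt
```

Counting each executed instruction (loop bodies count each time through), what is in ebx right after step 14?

10

after mov edi, 5: edi=5
after mov ebx, 11: ebx=11
after mov ecx, 100: ecx=100
after or edi, 7: edi=5|7=7
after and edi, 7: edi=7&7=7
after mov edi, [ecx]: edi=M[100]=-1
after sub edi, 16: edi=(-1)-16=-17
after add ecx, 4: ecx=100+4=104
after sub ebx, 1: ebx=11-1=10
cmp ebx, 5  (cmp 10,5)
jg body: taken
after or edi, 7: edi=(-17)|7=-17
after and edi, 7: edi=(-17)&7=7
after mov edi, [ecx]: edi=M[104]=-3
After step 14: ebx = 10.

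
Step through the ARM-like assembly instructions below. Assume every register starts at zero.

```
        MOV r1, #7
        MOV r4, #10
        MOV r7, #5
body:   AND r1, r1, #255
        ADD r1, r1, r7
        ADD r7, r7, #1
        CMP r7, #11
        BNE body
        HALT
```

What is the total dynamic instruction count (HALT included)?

34

after MOV r1, #7: r1=7
after MOV r4, #10: r4=10
after MOV r7, #5: r7=5
after AND r1, r1, #255: r1=7&255=7
after ADD r1, r1, r7: r1=7+5=12
after ADD r7, r7, #1: r7=5+1=6
CMP r7, #11  (cmp 6,11)
BNE body: taken
after AND r1, r1, #255: r1=12&255=12
after ADD r1, r1, r7: r1=12+6=18
after ADD r7, r7, #1: r7=6+1=7
CMP r7, #11  (cmp 7,11)
BNE body: taken
after AND r1, r1, #255: r1=18&255=18
after ADD r1, r1, r7: r1=18+7=25
after ADD r7, r7, #1: r7=7+1=8
CMP r7, #11  (cmp 8,11)
BNE body: taken
after AND r1, r1, #255: r1=25&255=25
after ADD r1, r1, r7: r1=25+8=33
after ADD r7, r7, #1: r7=8+1=9
CMP r7, #11  (cmp 9,11)
BNE body: taken
after AND r1, r1, #255: r1=33&255=33
after ADD r1, r1, r7: r1=33+9=42
after ADD r7, r7, #1: r7=9+1=10
CMP r7, #11  (cmp 10,11)
BNE body: taken
after AND r1, r1, #255: r1=42&255=42
after ADD r1, r1, r7: r1=42+10=52
after ADD r7, r7, #1: r7=10+1=11
CMP r7, #11  (cmp 11,11)
BNE body: not taken
halt.
Total executed instructions: 34.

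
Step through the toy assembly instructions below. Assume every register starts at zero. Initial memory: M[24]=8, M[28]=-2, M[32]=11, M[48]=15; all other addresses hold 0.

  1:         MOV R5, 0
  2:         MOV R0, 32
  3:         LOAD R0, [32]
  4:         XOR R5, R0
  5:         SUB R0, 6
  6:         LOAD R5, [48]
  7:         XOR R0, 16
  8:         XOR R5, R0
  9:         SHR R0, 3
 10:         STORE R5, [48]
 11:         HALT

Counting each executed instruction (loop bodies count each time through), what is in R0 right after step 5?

MOV R5, 0 → R5=0
MOV R0, 32 → R0=32
LOAD R0, [32] → R0=M[32]=11
XOR R5, R0 → R5=0^11=11
SUB R0, 6 → R0=11-6=5
After step 5: R0 = 5.

5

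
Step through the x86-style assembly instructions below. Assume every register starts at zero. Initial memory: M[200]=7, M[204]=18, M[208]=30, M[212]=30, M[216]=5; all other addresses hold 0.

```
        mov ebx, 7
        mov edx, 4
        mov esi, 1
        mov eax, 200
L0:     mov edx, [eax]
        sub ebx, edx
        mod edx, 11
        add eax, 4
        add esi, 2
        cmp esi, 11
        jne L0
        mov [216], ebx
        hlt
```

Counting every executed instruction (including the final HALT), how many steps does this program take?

41

mov ebx, 7 → ebx=7
mov edx, 4 → edx=4
mov esi, 1 → esi=1
mov eax, 200 → eax=200
mov edx, [eax] → edx=M[200]=7
sub ebx, edx → ebx=7-7=0
mod edx, 11 → edx=7%11=7
add eax, 4 → eax=200+4=204
add esi, 2 → esi=1+2=3
cmp esi, 11  (cmp 3,11)
jne L0: taken
mov edx, [eax] → edx=M[204]=18
sub ebx, edx → ebx=0-18=-18
mod edx, 11 → edx=18%11=7
add eax, 4 → eax=204+4=208
add esi, 2 → esi=3+2=5
cmp esi, 11  (cmp 5,11)
jne L0: taken
mov edx, [eax] → edx=M[208]=30
sub ebx, edx → ebx=(-18)-30=-48
mod edx, 11 → edx=30%11=8
add eax, 4 → eax=208+4=212
add esi, 2 → esi=5+2=7
cmp esi, 11  (cmp 7,11)
jne L0: taken
mov edx, [eax] → edx=M[212]=30
sub ebx, edx → ebx=(-48)-30=-78
mod edx, 11 → edx=30%11=8
add eax, 4 → eax=212+4=216
add esi, 2 → esi=7+2=9
cmp esi, 11  (cmp 9,11)
jne L0: taken
mov edx, [eax] → edx=M[216]=5
sub ebx, edx → ebx=(-78)-5=-83
mod edx, 11 → edx=5%11=5
add eax, 4 → eax=216+4=220
add esi, 2 → esi=9+2=11
cmp esi, 11  (cmp 11,11)
jne L0: not taken
mov [216], ebx → M[216]=-83
halt.
Total executed instructions: 41.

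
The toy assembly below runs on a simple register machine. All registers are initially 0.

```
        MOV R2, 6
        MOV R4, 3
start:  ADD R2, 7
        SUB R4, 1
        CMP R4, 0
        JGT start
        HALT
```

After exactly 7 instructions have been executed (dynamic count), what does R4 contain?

after MOV R2, 6: R2=6
after MOV R4, 3: R4=3
after ADD R2, 7: R2=6+7=13
after SUB R4, 1: R4=3-1=2
CMP R4, 0  (cmp 2,0)
JGT start: taken
after ADD R2, 7: R2=13+7=20
After step 7: R4 = 2.

2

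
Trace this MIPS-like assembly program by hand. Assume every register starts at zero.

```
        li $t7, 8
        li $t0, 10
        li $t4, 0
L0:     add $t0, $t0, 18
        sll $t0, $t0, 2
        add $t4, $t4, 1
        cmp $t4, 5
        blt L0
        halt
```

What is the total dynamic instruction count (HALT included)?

29

li $t7, 8 → $t7=8
li $t0, 10 → $t0=10
li $t4, 0 → $t4=0
add $t0, $t0, 18 → $t0=10+18=28
sll $t0, $t0, 2 → $t0=28<<2=112
add $t4, $t4, 1 → $t4=0+1=1
cmp $t4, 5  (cmp 1,5)
blt L0: taken
add $t0, $t0, 18 → $t0=112+18=130
sll $t0, $t0, 2 → $t0=130<<2=520
add $t4, $t4, 1 → $t4=1+1=2
cmp $t4, 5  (cmp 2,5)
blt L0: taken
add $t0, $t0, 18 → $t0=520+18=538
sll $t0, $t0, 2 → $t0=538<<2=2152
add $t4, $t4, 1 → $t4=2+1=3
cmp $t4, 5  (cmp 3,5)
blt L0: taken
add $t0, $t0, 18 → $t0=2152+18=2170
sll $t0, $t0, 2 → $t0=2170<<2=8680
add $t4, $t4, 1 → $t4=3+1=4
cmp $t4, 5  (cmp 4,5)
blt L0: taken
add $t0, $t0, 18 → $t0=8680+18=8698
sll $t0, $t0, 2 → $t0=8698<<2=34792
add $t4, $t4, 1 → $t4=4+1=5
cmp $t4, 5  (cmp 5,5)
blt L0: not taken
halt.
Total executed instructions: 29.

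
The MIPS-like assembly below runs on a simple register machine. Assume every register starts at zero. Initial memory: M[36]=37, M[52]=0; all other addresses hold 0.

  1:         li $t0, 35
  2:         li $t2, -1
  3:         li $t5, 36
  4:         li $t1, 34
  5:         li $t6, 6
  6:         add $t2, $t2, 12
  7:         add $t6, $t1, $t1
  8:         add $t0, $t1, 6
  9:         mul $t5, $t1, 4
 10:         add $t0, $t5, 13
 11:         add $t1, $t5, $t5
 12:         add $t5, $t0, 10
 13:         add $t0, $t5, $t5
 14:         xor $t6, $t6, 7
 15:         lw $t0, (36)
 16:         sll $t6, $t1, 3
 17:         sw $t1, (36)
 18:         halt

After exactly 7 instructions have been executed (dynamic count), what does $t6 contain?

68

li $t0, 35 → $t0=35
li $t2, -1 → $t2=-1
li $t5, 36 → $t5=36
li $t1, 34 → $t1=34
li $t6, 6 → $t6=6
add $t2, $t2, 12 → $t2=(-1)+12=11
add $t6, $t1, $t1 → $t6=34+34=68
After step 7: $t6 = 68.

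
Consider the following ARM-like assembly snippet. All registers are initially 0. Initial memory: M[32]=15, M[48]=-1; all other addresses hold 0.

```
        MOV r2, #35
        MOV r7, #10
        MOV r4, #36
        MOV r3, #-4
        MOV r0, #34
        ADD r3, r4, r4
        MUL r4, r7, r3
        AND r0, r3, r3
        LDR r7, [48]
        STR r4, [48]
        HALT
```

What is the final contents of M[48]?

720

r2=35
r7=10
r4=36
r3=-4
r0=34
r3=36+36=72
r4=10*72=720
r0=72&72=72
r7=M[48]=-1
STR r4, [48] → M[48]=720
halt.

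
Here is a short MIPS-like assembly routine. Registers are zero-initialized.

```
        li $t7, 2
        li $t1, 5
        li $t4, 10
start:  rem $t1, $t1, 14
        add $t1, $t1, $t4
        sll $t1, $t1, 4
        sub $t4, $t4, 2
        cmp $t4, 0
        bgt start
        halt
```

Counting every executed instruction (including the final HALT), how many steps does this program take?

34

after li $t7, 2: $t7=2
after li $t1, 5: $t1=5
after li $t4, 10: $t4=10
after rem $t1, $t1, 14: $t1=5%14=5
after add $t1, $t1, $t4: $t1=5+10=15
after sll $t1, $t1, 4: $t1=15<<4=240
after sub $t4, $t4, 2: $t4=10-2=8
cmp $t4, 0  (cmp 8,0)
bgt start: taken
after rem $t1, $t1, 14: $t1=240%14=2
after add $t1, $t1, $t4: $t1=2+8=10
after sll $t1, $t1, 4: $t1=10<<4=160
after sub $t4, $t4, 2: $t4=8-2=6
cmp $t4, 0  (cmp 6,0)
bgt start: taken
after rem $t1, $t1, 14: $t1=160%14=6
after add $t1, $t1, $t4: $t1=6+6=12
after sll $t1, $t1, 4: $t1=12<<4=192
after sub $t4, $t4, 2: $t4=6-2=4
cmp $t4, 0  (cmp 4,0)
bgt start: taken
after rem $t1, $t1, 14: $t1=192%14=10
after add $t1, $t1, $t4: $t1=10+4=14
after sll $t1, $t1, 4: $t1=14<<4=224
after sub $t4, $t4, 2: $t4=4-2=2
cmp $t4, 0  (cmp 2,0)
bgt start: taken
after rem $t1, $t1, 14: $t1=224%14=0
after add $t1, $t1, $t4: $t1=0+2=2
after sll $t1, $t1, 4: $t1=2<<4=32
after sub $t4, $t4, 2: $t4=2-2=0
cmp $t4, 0  (cmp 0,0)
bgt start: not taken
halt.
Total executed instructions: 34.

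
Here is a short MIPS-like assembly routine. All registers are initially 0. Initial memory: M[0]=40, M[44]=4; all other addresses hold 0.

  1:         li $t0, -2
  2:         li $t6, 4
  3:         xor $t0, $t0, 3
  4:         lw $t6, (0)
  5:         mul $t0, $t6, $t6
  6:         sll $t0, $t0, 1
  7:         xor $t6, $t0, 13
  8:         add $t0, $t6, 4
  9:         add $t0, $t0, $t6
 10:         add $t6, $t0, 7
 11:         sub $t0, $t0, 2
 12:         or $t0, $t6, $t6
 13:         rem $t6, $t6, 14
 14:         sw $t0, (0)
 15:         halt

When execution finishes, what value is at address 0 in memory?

$t0=-2
$t6=4
$t0=(-2)^3=-3
$t6=M[0]=40
$t0=40*40=1600
$t0=1600<<1=3200
$t6=3200^13=3213
$t0=3213+4=3217
$t0=3217+3213=6430
$t6=6430+7=6437
$t0=6430-2=6428
$t0=6437|6437=6437
$t6=6437%14=11
sw $t0, (0) → M[0]=6437
halt.

6437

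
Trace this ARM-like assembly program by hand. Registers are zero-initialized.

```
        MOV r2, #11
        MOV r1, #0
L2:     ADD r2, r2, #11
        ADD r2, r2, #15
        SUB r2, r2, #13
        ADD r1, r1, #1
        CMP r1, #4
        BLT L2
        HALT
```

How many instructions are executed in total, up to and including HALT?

r2=11
r1=0
r2=11+11=22
r2=22+15=37
r2=37-13=24
r1=0+1=1
CMP r1, #4  (cmp 1,4)
BLT L2: taken
r2=24+11=35
r2=35+15=50
r2=50-13=37
r1=1+1=2
CMP r1, #4  (cmp 2,4)
BLT L2: taken
r2=37+11=48
r2=48+15=63
r2=63-13=50
r1=2+1=3
CMP r1, #4  (cmp 3,4)
BLT L2: taken
r2=50+11=61
r2=61+15=76
r2=76-13=63
r1=3+1=4
CMP r1, #4  (cmp 4,4)
BLT L2: not taken
halt.
Total executed instructions: 27.

27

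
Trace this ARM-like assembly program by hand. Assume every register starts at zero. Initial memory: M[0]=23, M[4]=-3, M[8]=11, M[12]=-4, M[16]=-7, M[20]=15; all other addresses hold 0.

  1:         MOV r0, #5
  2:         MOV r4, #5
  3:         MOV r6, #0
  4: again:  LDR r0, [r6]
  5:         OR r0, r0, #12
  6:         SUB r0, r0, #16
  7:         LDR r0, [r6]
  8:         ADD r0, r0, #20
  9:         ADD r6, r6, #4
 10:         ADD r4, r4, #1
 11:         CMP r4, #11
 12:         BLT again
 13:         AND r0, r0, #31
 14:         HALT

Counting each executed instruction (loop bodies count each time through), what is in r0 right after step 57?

35

r0=5
r4=5
r6=0
r0=M[0]=23
r0=23|12=31
r0=31-16=15
r0=M[0]=23
r0=23+20=43
r6=0+4=4
r4=5+1=6
CMP r4, #11  (cmp 6,11)
BLT again: taken
r0=M[4]=-3
r0=(-3)|12=-3
r0=(-3)-16=-19
r0=M[4]=-3
r0=(-3)+20=17
r6=4+4=8
r4=6+1=7
CMP r4, #11  (cmp 7,11)
BLT again: taken
r0=M[8]=11
r0=11|12=15
r0=15-16=-1
r0=M[8]=11
r0=11+20=31
r6=8+4=12
r4=7+1=8
CMP r4, #11  (cmp 8,11)
BLT again: taken
r0=M[12]=-4
r0=(-4)|12=-4
r0=(-4)-16=-20
r0=M[12]=-4
r0=(-4)+20=16
r6=12+4=16
r4=8+1=9
CMP r4, #11  (cmp 9,11)
BLT again: taken
r0=M[16]=-7
r0=(-7)|12=-3
r0=(-3)-16=-19
r0=M[16]=-7
r0=(-7)+20=13
r6=16+4=20
r4=9+1=10
CMP r4, #11  (cmp 10,11)
BLT again: taken
r0=M[20]=15
r0=15|12=15
r0=15-16=-1
r0=M[20]=15
r0=15+20=35
r6=20+4=24
r4=10+1=11
CMP r4, #11  (cmp 11,11)
BLT again: not taken
After step 57: r0 = 35.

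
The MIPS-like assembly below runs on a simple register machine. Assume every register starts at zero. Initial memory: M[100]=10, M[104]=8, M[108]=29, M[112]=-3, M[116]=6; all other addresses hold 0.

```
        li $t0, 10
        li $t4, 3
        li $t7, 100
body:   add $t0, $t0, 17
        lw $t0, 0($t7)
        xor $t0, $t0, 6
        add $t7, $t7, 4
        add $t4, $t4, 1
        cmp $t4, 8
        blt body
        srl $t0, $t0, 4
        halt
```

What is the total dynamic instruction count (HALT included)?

40

$t0=10
$t4=3
$t7=100
$t0=10+17=27
$t0=M[100]=10
$t0=10^6=12
$t7=100+4=104
$t4=3+1=4
cmp $t4, 8  (cmp 4,8)
blt body: taken
$t0=12+17=29
$t0=M[104]=8
$t0=8^6=14
$t7=104+4=108
$t4=4+1=5
cmp $t4, 8  (cmp 5,8)
blt body: taken
$t0=14+17=31
$t0=M[108]=29
$t0=29^6=27
$t7=108+4=112
$t4=5+1=6
cmp $t4, 8  (cmp 6,8)
blt body: taken
$t0=27+17=44
$t0=M[112]=-3
$t0=(-3)^6=-5
$t7=112+4=116
$t4=6+1=7
cmp $t4, 8  (cmp 7,8)
blt body: taken
$t0=(-5)+17=12
$t0=M[116]=6
$t0=6^6=0
$t7=116+4=120
$t4=7+1=8
cmp $t4, 8  (cmp 8,8)
blt body: not taken
$t0=0>>4=0
halt.
Total executed instructions: 40.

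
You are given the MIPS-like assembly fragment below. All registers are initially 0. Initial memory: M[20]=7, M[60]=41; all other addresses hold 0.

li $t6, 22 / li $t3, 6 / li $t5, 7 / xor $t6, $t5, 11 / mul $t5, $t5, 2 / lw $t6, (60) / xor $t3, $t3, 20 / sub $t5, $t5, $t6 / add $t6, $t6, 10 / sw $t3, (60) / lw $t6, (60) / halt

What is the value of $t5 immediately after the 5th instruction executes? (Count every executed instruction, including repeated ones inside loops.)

$t6=22
$t3=6
$t5=7
$t6=7^11=12
$t5=7*2=14
After step 5: $t5 = 14.

14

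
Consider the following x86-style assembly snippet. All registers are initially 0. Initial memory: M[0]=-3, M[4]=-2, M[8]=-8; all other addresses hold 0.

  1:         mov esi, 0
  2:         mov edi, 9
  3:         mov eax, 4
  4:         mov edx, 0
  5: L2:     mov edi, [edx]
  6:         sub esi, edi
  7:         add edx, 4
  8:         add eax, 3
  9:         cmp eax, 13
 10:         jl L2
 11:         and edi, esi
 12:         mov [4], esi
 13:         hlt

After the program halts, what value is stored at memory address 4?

after mov esi, 0: esi=0
after mov edi, 9: edi=9
after mov eax, 4: eax=4
after mov edx, 0: edx=0
after mov edi, [edx]: edi=M[0]=-3
after sub esi, edi: esi=0-(-3)=3
after add edx, 4: edx=0+4=4
after add eax, 3: eax=4+3=7
cmp eax, 13  (cmp 7,13)
jl L2: taken
after mov edi, [edx]: edi=M[4]=-2
after sub esi, edi: esi=3-(-2)=5
after add edx, 4: edx=4+4=8
after add eax, 3: eax=7+3=10
cmp eax, 13  (cmp 10,13)
jl L2: taken
after mov edi, [edx]: edi=M[8]=-8
after sub esi, edi: esi=5-(-8)=13
after add edx, 4: edx=8+4=12
after add eax, 3: eax=10+3=13
cmp eax, 13  (cmp 13,13)
jl L2: not taken
after and edi, esi: edi=(-8)&13=8
mov [4], esi → M[4]=13
halt.

13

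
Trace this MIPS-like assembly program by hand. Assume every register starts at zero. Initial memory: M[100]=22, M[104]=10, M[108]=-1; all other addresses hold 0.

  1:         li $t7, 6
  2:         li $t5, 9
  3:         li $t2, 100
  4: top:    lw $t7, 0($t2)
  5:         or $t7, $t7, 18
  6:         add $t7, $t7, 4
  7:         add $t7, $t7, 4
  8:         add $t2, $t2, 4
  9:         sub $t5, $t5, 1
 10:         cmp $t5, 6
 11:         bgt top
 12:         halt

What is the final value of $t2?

112

li $t7, 6 → $t7=6
li $t5, 9 → $t5=9
li $t2, 100 → $t2=100
lw $t7, 0($t2) → $t7=M[100]=22
or $t7, $t7, 18 → $t7=22|18=22
add $t7, $t7, 4 → $t7=22+4=26
add $t7, $t7, 4 → $t7=26+4=30
add $t2, $t2, 4 → $t2=100+4=104
sub $t5, $t5, 1 → $t5=9-1=8
cmp $t5, 6  (cmp 8,6)
bgt top: taken
lw $t7, 0($t2) → $t7=M[104]=10
or $t7, $t7, 18 → $t7=10|18=26
add $t7, $t7, 4 → $t7=26+4=30
add $t7, $t7, 4 → $t7=30+4=34
add $t2, $t2, 4 → $t2=104+4=108
sub $t5, $t5, 1 → $t5=8-1=7
cmp $t5, 6  (cmp 7,6)
bgt top: taken
lw $t7, 0($t2) → $t7=M[108]=-1
or $t7, $t7, 18 → $t7=(-1)|18=-1
add $t7, $t7, 4 → $t7=(-1)+4=3
add $t7, $t7, 4 → $t7=3+4=7
add $t2, $t2, 4 → $t2=108+4=112
sub $t5, $t5, 1 → $t5=7-1=6
cmp $t5, 6  (cmp 6,6)
bgt top: not taken
halt.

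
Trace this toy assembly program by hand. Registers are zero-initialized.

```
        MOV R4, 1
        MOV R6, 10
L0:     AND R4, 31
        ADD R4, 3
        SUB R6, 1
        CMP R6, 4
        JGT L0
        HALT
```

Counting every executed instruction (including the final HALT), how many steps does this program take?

33

after MOV R4, 1: R4=1
after MOV R6, 10: R6=10
after AND R4, 31: R4=1&31=1
after ADD R4, 3: R4=1+3=4
after SUB R6, 1: R6=10-1=9
CMP R6, 4  (cmp 9,4)
JGT L0: taken
after AND R4, 31: R4=4&31=4
after ADD R4, 3: R4=4+3=7
after SUB R6, 1: R6=9-1=8
CMP R6, 4  (cmp 8,4)
JGT L0: taken
after AND R4, 31: R4=7&31=7
after ADD R4, 3: R4=7+3=10
after SUB R6, 1: R6=8-1=7
CMP R6, 4  (cmp 7,4)
JGT L0: taken
after AND R4, 31: R4=10&31=10
after ADD R4, 3: R4=10+3=13
after SUB R6, 1: R6=7-1=6
CMP R6, 4  (cmp 6,4)
JGT L0: taken
after AND R4, 31: R4=13&31=13
after ADD R4, 3: R4=13+3=16
after SUB R6, 1: R6=6-1=5
CMP R6, 4  (cmp 5,4)
JGT L0: taken
after AND R4, 31: R4=16&31=16
after ADD R4, 3: R4=16+3=19
after SUB R6, 1: R6=5-1=4
CMP R6, 4  (cmp 4,4)
JGT L0: not taken
halt.
Total executed instructions: 33.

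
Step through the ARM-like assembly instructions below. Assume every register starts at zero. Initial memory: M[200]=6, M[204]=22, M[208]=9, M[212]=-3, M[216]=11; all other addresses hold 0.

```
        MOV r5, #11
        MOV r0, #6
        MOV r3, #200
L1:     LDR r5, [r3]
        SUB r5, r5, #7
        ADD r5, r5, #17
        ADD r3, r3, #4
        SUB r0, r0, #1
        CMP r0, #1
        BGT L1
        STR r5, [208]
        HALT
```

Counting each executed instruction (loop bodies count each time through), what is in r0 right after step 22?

after MOV r5, #11: r5=11
after MOV r0, #6: r0=6
after MOV r3, #200: r3=200
after LDR r5, [r3]: r5=M[200]=6
after SUB r5, r5, #7: r5=6-7=-1
after ADD r5, r5, #17: r5=(-1)+17=16
after ADD r3, r3, #4: r3=200+4=204
after SUB r0, r0, #1: r0=6-1=5
CMP r0, #1  (cmp 5,1)
BGT L1: taken
after LDR r5, [r3]: r5=M[204]=22
after SUB r5, r5, #7: r5=22-7=15
after ADD r5, r5, #17: r5=15+17=32
after ADD r3, r3, #4: r3=204+4=208
after SUB r0, r0, #1: r0=5-1=4
CMP r0, #1  (cmp 4,1)
BGT L1: taken
after LDR r5, [r3]: r5=M[208]=9
after SUB r5, r5, #7: r5=9-7=2
after ADD r5, r5, #17: r5=2+17=19
after ADD r3, r3, #4: r3=208+4=212
after SUB r0, r0, #1: r0=4-1=3
After step 22: r0 = 3.

3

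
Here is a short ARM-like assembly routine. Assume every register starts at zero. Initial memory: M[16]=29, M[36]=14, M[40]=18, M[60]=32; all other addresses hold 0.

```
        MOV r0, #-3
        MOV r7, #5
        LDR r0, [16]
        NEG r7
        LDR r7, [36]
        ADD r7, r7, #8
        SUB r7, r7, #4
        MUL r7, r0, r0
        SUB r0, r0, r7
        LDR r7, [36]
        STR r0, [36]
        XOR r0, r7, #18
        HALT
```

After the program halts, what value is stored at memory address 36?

-812

r0=-3
r7=5
r0=M[16]=29
r7=-(5)=-5
r7=M[36]=14
r7=14+8=22
r7=22-4=18
r7=29*29=841
r0=29-841=-812
r7=M[36]=14
STR r0, [36] → M[36]=-812
r0=14^18=28
halt.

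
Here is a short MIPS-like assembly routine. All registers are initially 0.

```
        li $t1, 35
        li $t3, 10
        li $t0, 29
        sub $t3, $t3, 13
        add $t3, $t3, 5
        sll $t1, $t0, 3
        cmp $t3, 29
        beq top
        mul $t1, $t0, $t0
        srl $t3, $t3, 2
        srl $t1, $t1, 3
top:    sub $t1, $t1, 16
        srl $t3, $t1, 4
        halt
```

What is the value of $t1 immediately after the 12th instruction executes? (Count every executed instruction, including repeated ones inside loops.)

89

li $t1, 35 → $t1=35
li $t3, 10 → $t3=10
li $t0, 29 → $t0=29
sub $t3, $t3, 13 → $t3=10-13=-3
add $t3, $t3, 5 → $t3=(-3)+5=2
sll $t1, $t0, 3 → $t1=29<<3=232
cmp $t3, 29  (cmp 2,29)
beq top: not taken
mul $t1, $t0, $t0 → $t1=29*29=841
srl $t3, $t3, 2 → $t3=2>>2=0
srl $t1, $t1, 3 → $t1=841>>3=105
sub $t1, $t1, 16 → $t1=105-16=89
After step 12: $t1 = 89.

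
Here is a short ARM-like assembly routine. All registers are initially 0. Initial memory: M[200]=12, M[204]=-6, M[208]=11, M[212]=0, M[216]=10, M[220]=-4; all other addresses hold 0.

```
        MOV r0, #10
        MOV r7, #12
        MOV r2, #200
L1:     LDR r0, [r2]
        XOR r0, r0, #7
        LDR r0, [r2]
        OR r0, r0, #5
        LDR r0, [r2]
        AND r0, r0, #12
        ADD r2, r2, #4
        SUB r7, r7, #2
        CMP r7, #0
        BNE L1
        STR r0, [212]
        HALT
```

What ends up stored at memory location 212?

MOV r0, #10 → r0=10
MOV r7, #12 → r7=12
MOV r2, #200 → r2=200
LDR r0, [r2] → r0=M[200]=12
XOR r0, r0, #7 → r0=12^7=11
LDR r0, [r2] → r0=M[200]=12
OR r0, r0, #5 → r0=12|5=13
LDR r0, [r2] → r0=M[200]=12
AND r0, r0, #12 → r0=12&12=12
ADD r2, r2, #4 → r2=200+4=204
SUB r7, r7, #2 → r7=12-2=10
CMP r7, #0  (cmp 10,0)
BNE L1: taken
LDR r0, [r2] → r0=M[204]=-6
XOR r0, r0, #7 → r0=(-6)^7=-3
LDR r0, [r2] → r0=M[204]=-6
OR r0, r0, #5 → r0=(-6)|5=-1
LDR r0, [r2] → r0=M[204]=-6
AND r0, r0, #12 → r0=(-6)&12=8
ADD r2, r2, #4 → r2=204+4=208
SUB r7, r7, #2 → r7=10-2=8
CMP r7, #0  (cmp 8,0)
BNE L1: taken
LDR r0, [r2] → r0=M[208]=11
XOR r0, r0, #7 → r0=11^7=12
LDR r0, [r2] → r0=M[208]=11
OR r0, r0, #5 → r0=11|5=15
LDR r0, [r2] → r0=M[208]=11
AND r0, r0, #12 → r0=11&12=8
ADD r2, r2, #4 → r2=208+4=212
SUB r7, r7, #2 → r7=8-2=6
CMP r7, #0  (cmp 6,0)
BNE L1: taken
LDR r0, [r2] → r0=M[212]=0
XOR r0, r0, #7 → r0=0^7=7
LDR r0, [r2] → r0=M[212]=0
OR r0, r0, #5 → r0=0|5=5
LDR r0, [r2] → r0=M[212]=0
AND r0, r0, #12 → r0=0&12=0
ADD r2, r2, #4 → r2=212+4=216
SUB r7, r7, #2 → r7=6-2=4
CMP r7, #0  (cmp 4,0)
BNE L1: taken
LDR r0, [r2] → r0=M[216]=10
XOR r0, r0, #7 → r0=10^7=13
LDR r0, [r2] → r0=M[216]=10
OR r0, r0, #5 → r0=10|5=15
LDR r0, [r2] → r0=M[216]=10
AND r0, r0, #12 → r0=10&12=8
ADD r2, r2, #4 → r2=216+4=220
SUB r7, r7, #2 → r7=4-2=2
CMP r7, #0  (cmp 2,0)
BNE L1: taken
LDR r0, [r2] → r0=M[220]=-4
XOR r0, r0, #7 → r0=(-4)^7=-5
LDR r0, [r2] → r0=M[220]=-4
OR r0, r0, #5 → r0=(-4)|5=-3
LDR r0, [r2] → r0=M[220]=-4
AND r0, r0, #12 → r0=(-4)&12=12
ADD r2, r2, #4 → r2=220+4=224
SUB r7, r7, #2 → r7=2-2=0
CMP r7, #0  (cmp 0,0)
BNE L1: not taken
STR r0, [212] → M[212]=12
halt.

12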